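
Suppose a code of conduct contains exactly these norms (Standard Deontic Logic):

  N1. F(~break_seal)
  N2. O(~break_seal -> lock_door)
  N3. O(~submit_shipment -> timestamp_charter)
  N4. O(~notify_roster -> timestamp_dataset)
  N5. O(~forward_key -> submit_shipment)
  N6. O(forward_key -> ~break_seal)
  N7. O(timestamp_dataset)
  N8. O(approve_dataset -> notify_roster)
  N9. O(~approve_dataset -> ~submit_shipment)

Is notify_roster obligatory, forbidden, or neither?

Obligatory

Premise 1, F(~break_seal), is equivalent to O(break_seal).
Premise 6 is O(forward_key -> ~break_seal); contrapositively O(break_seal -> ~forward_key). Since O(break_seal) holds, K gives O(~forward_key).
Applying K to premise 5 (O(~forward_key -> submit_shipment)) and O(~forward_key) yields O(submit_shipment).
Premise 9, O(~approve_dataset -> ~submit_shipment), contraposes to O(submit_shipment -> approve_dataset); with O(submit_shipment) we get O(approve_dataset).
Applying K to premise 8 (O(approve_dataset -> notify_roster)) and O(approve_dataset) yields O(notify_roster).
Premises 2, 3, 4, 7 do not contribute to this derivation.
Hence notify_roster is obligatory.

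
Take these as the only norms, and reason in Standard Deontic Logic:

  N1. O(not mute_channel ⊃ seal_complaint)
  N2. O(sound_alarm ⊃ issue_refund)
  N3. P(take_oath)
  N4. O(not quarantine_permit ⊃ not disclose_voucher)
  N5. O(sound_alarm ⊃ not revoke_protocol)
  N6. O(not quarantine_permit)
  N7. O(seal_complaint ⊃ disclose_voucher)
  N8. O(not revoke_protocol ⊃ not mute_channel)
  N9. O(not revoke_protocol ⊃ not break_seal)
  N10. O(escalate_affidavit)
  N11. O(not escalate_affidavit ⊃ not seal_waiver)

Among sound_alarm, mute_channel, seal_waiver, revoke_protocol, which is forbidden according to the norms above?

Premise 6 gives O(not quarantine_permit).
With premise 4, O(not quarantine_permit ⊃ not disclose_voucher), the K-axiom yields O(not disclose_voucher).
The contrapositive of premise 7 (O(seal_complaint ⊃ disclose_voucher)) is O(not disclose_voucher ⊃ not seal_complaint), and O(not disclose_voucher) is already established, so O(not seal_complaint).
Premise 1, O(not mute_channel ⊃ seal_complaint), contraposes to O(not seal_complaint ⊃ mute_channel); with O(not seal_complaint) we get O(mute_channel).
The contrapositive of premise 8 (O(not revoke_protocol ⊃ not mute_channel)) is O(mute_channel ⊃ revoke_protocol), and O(mute_channel) is already established, so O(revoke_protocol).
Premise 5 is O(sound_alarm ⊃ not revoke_protocol); contrapositively O(revoke_protocol ⊃ not sound_alarm). Since O(revoke_protocol) holds, K gives O(not sound_alarm).
So O(not sound_alarm) holds, i.e. sound_alarm is forbidden. None of the other listed options is forbidden under the premises.

sound_alarm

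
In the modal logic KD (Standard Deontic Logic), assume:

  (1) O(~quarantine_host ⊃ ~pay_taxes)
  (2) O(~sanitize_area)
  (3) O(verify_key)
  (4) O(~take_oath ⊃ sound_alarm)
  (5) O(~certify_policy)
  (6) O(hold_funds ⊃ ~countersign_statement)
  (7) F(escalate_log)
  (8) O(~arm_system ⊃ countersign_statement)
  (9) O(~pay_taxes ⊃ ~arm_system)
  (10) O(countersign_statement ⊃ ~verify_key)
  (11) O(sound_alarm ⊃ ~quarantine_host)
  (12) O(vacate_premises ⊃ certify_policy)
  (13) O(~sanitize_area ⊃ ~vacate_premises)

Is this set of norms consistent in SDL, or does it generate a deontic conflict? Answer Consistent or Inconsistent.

Premise 12 is O(vacate_premises ⊃ certify_policy), but O(vacate_premises) is not derivable from the premises, so it does not yield O(certify_policy).
So O(certify_policy) is not derivable, and the apparent clash with O(~certify_policy) does not arise.
A world satisfying every obligation exists (e.g. arm_system=true, certify_policy=false, countersign_statement=false, escalate_log=false, hold_funds=false, pay_taxes=true, quarantine_host=true, sanitize_area=false, sound_alarm=false, take_oath=true, vacate_premises=false, verify_key=true); no atom is both obligatory and forbidden, so the set is consistent.

Consistent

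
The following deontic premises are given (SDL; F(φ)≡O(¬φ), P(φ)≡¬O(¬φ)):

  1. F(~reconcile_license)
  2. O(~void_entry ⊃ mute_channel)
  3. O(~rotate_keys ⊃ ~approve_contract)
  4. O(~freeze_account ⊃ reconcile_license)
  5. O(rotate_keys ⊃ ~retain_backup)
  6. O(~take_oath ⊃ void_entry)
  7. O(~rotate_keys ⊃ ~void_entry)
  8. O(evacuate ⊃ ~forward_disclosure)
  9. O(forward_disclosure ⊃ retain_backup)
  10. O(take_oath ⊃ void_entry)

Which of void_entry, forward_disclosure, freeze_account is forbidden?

Premises 6 and 10 cover both cases: O(~take_oath ⊃ void_entry) and O(take_oath ⊃ void_entry). Since ~take_oath ∨ take_oath is a tautology, O(void_entry) follows.
Premise 7 is O(~rotate_keys ⊃ ~void_entry); contrapositively O(void_entry ⊃ rotate_keys). Since O(void_entry) holds, K gives O(rotate_keys).
With premise 5, O(rotate_keys ⊃ ~retain_backup), the K-axiom yields O(~retain_backup).
Premise 9, O(forward_disclosure ⊃ retain_backup), contraposes to O(~retain_backup ⊃ ~forward_disclosure); with O(~retain_backup) we get O(~forward_disclosure).
So O(~forward_disclosure) holds, i.e. forward_disclosure is forbidden. None of the other listed options is forbidden under the premises.

forward_disclosure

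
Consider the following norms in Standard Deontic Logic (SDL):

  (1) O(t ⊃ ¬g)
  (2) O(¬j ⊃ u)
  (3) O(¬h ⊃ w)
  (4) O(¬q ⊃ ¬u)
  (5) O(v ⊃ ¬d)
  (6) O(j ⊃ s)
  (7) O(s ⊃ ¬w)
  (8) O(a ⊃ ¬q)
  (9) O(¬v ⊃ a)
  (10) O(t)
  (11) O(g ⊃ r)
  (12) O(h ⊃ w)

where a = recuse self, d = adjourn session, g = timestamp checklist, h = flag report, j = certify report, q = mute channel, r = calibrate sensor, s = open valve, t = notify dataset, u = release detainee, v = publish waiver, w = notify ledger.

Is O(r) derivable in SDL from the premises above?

Premise 11 is O(g ⊃ r), but O(g) is not derivable from the premises, so it does not yield O(r).
No other premise forces O(r). An ideal world satisfying every premise can still have r false, so O(r) is not derivable.

No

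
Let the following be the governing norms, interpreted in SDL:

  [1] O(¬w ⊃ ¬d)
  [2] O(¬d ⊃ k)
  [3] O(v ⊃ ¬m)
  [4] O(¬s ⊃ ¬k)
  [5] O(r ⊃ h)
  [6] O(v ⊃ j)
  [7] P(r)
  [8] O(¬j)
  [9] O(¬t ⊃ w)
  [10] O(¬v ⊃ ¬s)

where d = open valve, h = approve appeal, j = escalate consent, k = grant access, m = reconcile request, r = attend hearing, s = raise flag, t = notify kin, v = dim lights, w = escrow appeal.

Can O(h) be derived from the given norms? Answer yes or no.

No

Premise 5 is O(r ⊃ h), but O(r) is not derivable from the premises (the permission P(r) asserts only ¬O(¬r), not O(r)), so it does not yield O(h).
No other premise forces O(h). An ideal world satisfying every premise can still have h false, so O(h) is not derivable.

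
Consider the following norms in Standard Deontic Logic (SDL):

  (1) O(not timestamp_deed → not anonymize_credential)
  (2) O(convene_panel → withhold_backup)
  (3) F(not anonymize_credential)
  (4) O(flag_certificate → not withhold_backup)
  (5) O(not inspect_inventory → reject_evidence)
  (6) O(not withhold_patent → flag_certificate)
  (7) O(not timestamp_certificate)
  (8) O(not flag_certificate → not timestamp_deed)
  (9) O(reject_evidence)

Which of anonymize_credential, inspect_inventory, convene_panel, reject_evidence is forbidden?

Premise 3 is F(not anonymize_credential), i.e. O(anonymize_credential).
Premise 1 is O(not timestamp_deed → not anonymize_credential); contrapositively O(anonymize_credential → timestamp_deed). Since O(anonymize_credential) holds, K gives O(timestamp_deed).
Premise 8, O(not flag_certificate → not timestamp_deed), contraposes to O(timestamp_deed → flag_certificate); with O(timestamp_deed) we get O(flag_certificate).
Applying K to premise 4 (O(flag_certificate → not withhold_backup)) and O(flag_certificate) yields O(not withhold_backup).
Premise 2 is O(convene_panel → withhold_backup); contrapositively O(not withhold_backup → not convene_panel). Since O(not withhold_backup) holds, K gives O(not convene_panel).
So O(not convene_panel) holds, i.e. convene_panel is forbidden. None of the other listed options is forbidden under the premises.

convene_panel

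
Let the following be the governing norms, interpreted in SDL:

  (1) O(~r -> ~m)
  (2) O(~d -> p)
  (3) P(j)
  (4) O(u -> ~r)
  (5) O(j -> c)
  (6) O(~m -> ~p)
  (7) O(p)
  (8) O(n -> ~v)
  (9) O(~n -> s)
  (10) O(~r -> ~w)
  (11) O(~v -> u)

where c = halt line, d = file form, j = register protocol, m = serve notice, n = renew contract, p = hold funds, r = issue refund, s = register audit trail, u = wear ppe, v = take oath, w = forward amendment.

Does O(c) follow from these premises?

Premise 5 is O(j -> c), but O(j) is not derivable from the premises (the permission P(j) asserts only ~O(~j), not O(j)), so it does not yield O(c).
No other premise forces O(c). An ideal world satisfying every premise can still have c false, so O(c) is not derivable.

No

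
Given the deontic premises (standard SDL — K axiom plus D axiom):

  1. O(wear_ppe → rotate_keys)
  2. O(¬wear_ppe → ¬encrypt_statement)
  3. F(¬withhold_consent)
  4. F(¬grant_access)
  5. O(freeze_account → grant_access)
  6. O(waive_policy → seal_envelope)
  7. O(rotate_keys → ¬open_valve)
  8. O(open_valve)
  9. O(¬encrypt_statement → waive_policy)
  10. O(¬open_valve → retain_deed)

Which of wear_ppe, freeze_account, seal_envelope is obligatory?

seal_envelope

Premise 8 gives O(open_valve).
Premise 7 is O(rotate_keys → ¬open_valve); contrapositively O(open_valve → ¬rotate_keys). Since O(open_valve) holds, K gives O(¬rotate_keys).
Premise 1 is O(wear_ppe → rotate_keys); contrapositively O(¬rotate_keys → ¬wear_ppe). Since O(¬rotate_keys) holds, K gives O(¬wear_ppe).
Applying K to premise 2 (O(¬wear_ppe → ¬encrypt_statement)) and O(¬wear_ppe) yields O(¬encrypt_statement).
Applying K to premise 9 (O(¬encrypt_statement → waive_policy)) and O(¬encrypt_statement) yields O(waive_policy).
With premise 6, O(waive_policy → seal_envelope), the K-axiom yields O(seal_envelope).
So O(seal_envelope) holds — seal_envelope is obligatory. None of the other listed options is made obligatory by any chain of premises.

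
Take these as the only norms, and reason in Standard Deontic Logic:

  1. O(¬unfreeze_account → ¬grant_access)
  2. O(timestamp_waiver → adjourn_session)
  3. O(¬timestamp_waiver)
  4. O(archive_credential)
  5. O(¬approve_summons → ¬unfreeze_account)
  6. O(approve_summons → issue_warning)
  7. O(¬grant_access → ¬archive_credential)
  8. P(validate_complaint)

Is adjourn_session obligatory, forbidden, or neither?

Premise 2 is O(timestamp_waiver → adjourn_session), but O(timestamp_waiver) is not derivable from the premises, so it does not yield O(adjourn_session).
No premise or chain of K-axiom applications forces O(adjourn_session), and none forces O(¬adjourn_session). So adjourn_session is neither obligatory nor forbidden under these norms.

Neither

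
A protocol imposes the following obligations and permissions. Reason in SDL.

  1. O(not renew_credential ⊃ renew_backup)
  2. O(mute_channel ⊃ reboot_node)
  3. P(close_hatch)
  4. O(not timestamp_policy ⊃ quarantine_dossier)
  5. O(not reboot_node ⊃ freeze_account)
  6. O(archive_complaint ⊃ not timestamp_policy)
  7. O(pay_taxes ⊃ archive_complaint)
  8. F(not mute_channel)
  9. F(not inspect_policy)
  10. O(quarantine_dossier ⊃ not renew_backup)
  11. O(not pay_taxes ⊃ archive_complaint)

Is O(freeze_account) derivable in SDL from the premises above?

No

Premise 5 is O(not reboot_node ⊃ freeze_account), but O(not reboot_node) is not derivable from the premises, so it does not yield O(freeze_account).
No other premise forces O(freeze_account). An ideal world satisfying every premise can still have freeze_account false, so O(freeze_account) is not derivable.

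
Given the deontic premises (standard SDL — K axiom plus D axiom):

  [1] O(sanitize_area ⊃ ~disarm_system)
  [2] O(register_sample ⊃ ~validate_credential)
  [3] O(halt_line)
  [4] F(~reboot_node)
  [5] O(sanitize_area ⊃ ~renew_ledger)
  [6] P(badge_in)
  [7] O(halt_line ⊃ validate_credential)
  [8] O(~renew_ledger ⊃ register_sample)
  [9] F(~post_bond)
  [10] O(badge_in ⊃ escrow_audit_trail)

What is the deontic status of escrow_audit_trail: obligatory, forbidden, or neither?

Premise 10 is O(badge_in ⊃ escrow_audit_trail), but O(badge_in) is not derivable from the premises (the permission P(badge_in) asserts only ~O(~badge_in), not O(badge_in)), so it does not yield O(escrow_audit_trail).
No premise or chain of K-axiom applications forces O(escrow_audit_trail), and none forces O(~escrow_audit_trail). So escrow_audit_trail is neither obligatory nor forbidden under these norms.

Neither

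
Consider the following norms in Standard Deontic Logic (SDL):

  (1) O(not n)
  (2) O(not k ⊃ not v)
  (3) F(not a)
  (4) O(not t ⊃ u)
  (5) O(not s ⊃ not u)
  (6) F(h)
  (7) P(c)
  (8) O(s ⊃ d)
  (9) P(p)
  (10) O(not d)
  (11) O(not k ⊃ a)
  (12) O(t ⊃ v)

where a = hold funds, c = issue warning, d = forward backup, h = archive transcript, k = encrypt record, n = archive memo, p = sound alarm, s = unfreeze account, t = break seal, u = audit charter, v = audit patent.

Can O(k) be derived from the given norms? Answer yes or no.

Premise 10 gives O(not d).
Premise 8, O(s ⊃ d), contraposes to O(not d ⊃ not s); with O(not d) we get O(not s).
From O(not s) and premise 5, O(not s ⊃ not u), we obtain O(not u).
The contrapositive of premise 4 (O(not t ⊃ u)) is O(not u ⊃ t), and O(not u) is already established, so O(t).
With premise 12, O(t ⊃ v), the K-axiom yields O(v).
The contrapositive of premise 2 (O(not k ⊃ not v)) is O(v ⊃ k), and O(v) is already established, so O(k).
Premises 1, 3, 6, 7, 9, 11 do not contribute to this derivation.
So O(k) follows.

Yes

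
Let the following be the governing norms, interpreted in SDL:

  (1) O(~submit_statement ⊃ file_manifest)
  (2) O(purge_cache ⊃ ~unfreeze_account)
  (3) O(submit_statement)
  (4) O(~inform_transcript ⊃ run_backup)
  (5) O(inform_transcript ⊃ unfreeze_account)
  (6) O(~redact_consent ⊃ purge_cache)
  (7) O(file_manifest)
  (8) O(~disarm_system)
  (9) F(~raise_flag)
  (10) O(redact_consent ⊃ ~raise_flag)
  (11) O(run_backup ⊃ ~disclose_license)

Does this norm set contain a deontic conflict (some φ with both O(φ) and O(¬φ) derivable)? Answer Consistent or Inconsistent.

Premise 1 is O(~submit_statement ⊃ file_manifest); even if O(file_manifest) held, inferring O(~submit_statement) would be affirming the consequent — invalid.
So O(~submit_statement) is not derivable, and the apparent clash with O(submit_statement) does not arise.
A world satisfying every obligation exists (e.g. disarm_system=false, disclose_license=false, file_manifest=true, inform_transcript=false, purge_cache=true, raise_flag=true, redact_consent=false, run_backup=true, submit_statement=true, unfreeze_account=false); no atom is both obligatory and forbidden, so the set is consistent.

Consistent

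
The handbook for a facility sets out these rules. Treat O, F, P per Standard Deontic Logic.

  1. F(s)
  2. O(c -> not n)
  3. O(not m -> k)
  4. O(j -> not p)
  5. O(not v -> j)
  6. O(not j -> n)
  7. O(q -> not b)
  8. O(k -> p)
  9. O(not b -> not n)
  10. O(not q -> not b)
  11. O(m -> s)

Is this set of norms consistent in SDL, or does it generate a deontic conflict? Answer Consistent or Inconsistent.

By case analysis on not q: premise 10 gives O(not q -> not b) and premise 7 gives O(q -> not b), so O(not b) either way.
From O(not b) and premise 9, O(not b -> not n), we obtain O(not n).
Premise 6 is O(not j -> n); contrapositively O(not n -> j). Since O(not n) holds, K gives O(j).
Applying K to premise 4 (O(j -> not p)) and O(j) yields O(not p).
Premise 8, O(k -> p), contraposes to O(not p -> not k); with O(not p) we get O(not k).
Premise 3 is O(not m -> k); contrapositively O(not k -> m). Since O(not k) holds, K gives O(m).
With premise 11, O(m -> s), the K-axiom yields O(s).
Yet premise 1 is F(s), i.e. O(not s).
We now have both O(s) and O(not s) — s is simultaneously obligatory and forbidden, violating the D-axiom.

Inconsistent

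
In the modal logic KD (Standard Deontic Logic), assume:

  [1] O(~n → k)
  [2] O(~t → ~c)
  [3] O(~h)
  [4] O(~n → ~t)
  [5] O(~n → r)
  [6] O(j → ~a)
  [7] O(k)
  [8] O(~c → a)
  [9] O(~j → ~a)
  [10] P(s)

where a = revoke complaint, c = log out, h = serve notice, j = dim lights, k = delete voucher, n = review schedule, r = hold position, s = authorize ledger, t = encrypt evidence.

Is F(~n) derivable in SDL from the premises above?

Premises 6 and 9 are O(j → ~a) and O(~j → ~a); every ideal world satisfies j or ~j, so in either case ~a holds — hence O(~a).
The contrapositive of premise 8 (O(~c → a)) is O(~a → c), and O(~a) is already established, so O(c).
The contrapositive of premise 2 (O(~t → ~c)) is O(c → t), and O(c) is already established, so O(t).
Premise 4 is O(~n → ~t); contrapositively O(t → n). Since O(t) holds, K gives O(n).
Premises 1, 3, 5, 7, 10 do not contribute to this derivation.
So O(n) holds, i.e. F(~n). The claim follows.

Yes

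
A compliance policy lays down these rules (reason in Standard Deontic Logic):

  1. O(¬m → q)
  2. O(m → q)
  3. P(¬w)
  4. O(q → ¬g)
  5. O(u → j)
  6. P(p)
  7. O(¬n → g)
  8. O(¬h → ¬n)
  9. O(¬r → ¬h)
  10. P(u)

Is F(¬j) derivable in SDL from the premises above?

Premise 5 is O(u → j), but O(u) is not derivable from the premises (the permission P(u) asserts only ¬O(¬u), not O(u)), so it does not yield O(j).
No other premise forces O(j). An ideal world satisfying every premise can still have ¬j true, so F(¬j) is not derivable.

No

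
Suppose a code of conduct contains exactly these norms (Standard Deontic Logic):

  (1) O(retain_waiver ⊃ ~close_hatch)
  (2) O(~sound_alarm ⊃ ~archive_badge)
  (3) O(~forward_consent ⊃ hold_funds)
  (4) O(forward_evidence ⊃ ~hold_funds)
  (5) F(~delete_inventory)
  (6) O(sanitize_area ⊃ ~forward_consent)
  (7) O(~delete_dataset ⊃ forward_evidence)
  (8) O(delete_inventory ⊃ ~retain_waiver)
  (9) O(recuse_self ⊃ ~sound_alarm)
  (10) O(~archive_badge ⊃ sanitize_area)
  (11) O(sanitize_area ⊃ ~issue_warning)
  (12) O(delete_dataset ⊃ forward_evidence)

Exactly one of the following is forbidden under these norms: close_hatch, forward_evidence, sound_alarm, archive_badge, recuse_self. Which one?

recuse_self

By case analysis on ~delete_dataset: premise 7 gives O(~delete_dataset ⊃ forward_evidence) and premise 12 gives O(delete_dataset ⊃ forward_evidence), so O(forward_evidence) either way.
Applying K to premise 4 (O(forward_evidence ⊃ ~hold_funds)) and O(forward_evidence) yields O(~hold_funds).
Premise 3 is O(~forward_consent ⊃ hold_funds); contrapositively O(~hold_funds ⊃ forward_consent). Since O(~hold_funds) holds, K gives O(forward_consent).
The contrapositive of premise 6 (O(sanitize_area ⊃ ~forward_consent)) is O(forward_consent ⊃ ~sanitize_area), and O(forward_consent) is already established, so O(~sanitize_area).
Premise 10 is O(~archive_badge ⊃ sanitize_area); contrapositively O(~sanitize_area ⊃ archive_badge). Since O(~sanitize_area) holds, K gives O(archive_badge).
Premise 2 is O(~sound_alarm ⊃ ~archive_badge); contrapositively O(archive_badge ⊃ sound_alarm). Since O(archive_badge) holds, K gives O(sound_alarm).
Premise 9, O(recuse_self ⊃ ~sound_alarm), contraposes to O(sound_alarm ⊃ ~recuse_self); with O(sound_alarm) we get O(~recuse_self).
So O(~recuse_self) holds, i.e. recuse_self is forbidden. None of the other listed options is forbidden under the premises.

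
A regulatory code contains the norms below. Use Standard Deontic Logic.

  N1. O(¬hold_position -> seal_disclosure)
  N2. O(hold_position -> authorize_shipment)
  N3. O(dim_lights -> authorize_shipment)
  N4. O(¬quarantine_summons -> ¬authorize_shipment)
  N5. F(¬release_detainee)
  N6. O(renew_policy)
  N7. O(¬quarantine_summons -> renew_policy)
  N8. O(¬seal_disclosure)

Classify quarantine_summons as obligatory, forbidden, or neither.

Obligatory

From premise 8 we have O(¬seal_disclosure).
Premise 1 is O(¬hold_position -> seal_disclosure); contrapositively O(¬seal_disclosure -> hold_position). Since O(¬seal_disclosure) holds, K gives O(hold_position).
With premise 2, O(hold_position -> authorize_shipment), the K-axiom yields O(authorize_shipment).
The contrapositive of premise 4 (O(¬quarantine_summons -> ¬authorize_shipment)) is O(authorize_shipment -> quarantine_summons), and O(authorize_shipment) is already established, so O(quarantine_summons).
Premises 3, 5, 6, 7 do not contribute to this derivation.
Hence quarantine_summons is obligatory.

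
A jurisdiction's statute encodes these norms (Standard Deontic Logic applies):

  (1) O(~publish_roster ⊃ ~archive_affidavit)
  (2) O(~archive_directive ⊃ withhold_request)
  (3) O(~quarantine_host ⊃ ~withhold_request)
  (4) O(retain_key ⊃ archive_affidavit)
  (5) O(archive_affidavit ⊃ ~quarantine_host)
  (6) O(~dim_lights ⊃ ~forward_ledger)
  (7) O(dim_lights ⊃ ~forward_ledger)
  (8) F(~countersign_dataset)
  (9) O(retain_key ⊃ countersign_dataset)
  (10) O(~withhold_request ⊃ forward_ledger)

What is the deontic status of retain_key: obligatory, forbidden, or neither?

Forbidden

Premises 7 and 6 cover both cases: O(dim_lights ⊃ ~forward_ledger) and O(~dim_lights ⊃ ~forward_ledger). Since dim_lights ∨ ~dim_lights is a tautology, O(~forward_ledger) follows.
Premise 10, O(~withhold_request ⊃ forward_ledger), contraposes to O(~forward_ledger ⊃ withhold_request); with O(~forward_ledger) we get O(withhold_request).
Premise 3, O(~quarantine_host ⊃ ~withhold_request), contraposes to O(withhold_request ⊃ quarantine_host); with O(withhold_request) we get O(quarantine_host).
The contrapositive of premise 5 (O(archive_affidavit ⊃ ~quarantine_host)) is O(quarantine_host ⊃ ~archive_affidavit), and O(quarantine_host) is already established, so O(~archive_affidavit).
The contrapositive of premise 4 (O(retain_key ⊃ archive_affidavit)) is O(~archive_affidavit ⊃ ~retain_key), and O(~archive_affidavit) is already established, so O(~retain_key).
Premises 1, 2, 8, 9 do not contribute to this derivation.
Thus O(~retain_key), which is F(retain_key): retain_key is forbidden.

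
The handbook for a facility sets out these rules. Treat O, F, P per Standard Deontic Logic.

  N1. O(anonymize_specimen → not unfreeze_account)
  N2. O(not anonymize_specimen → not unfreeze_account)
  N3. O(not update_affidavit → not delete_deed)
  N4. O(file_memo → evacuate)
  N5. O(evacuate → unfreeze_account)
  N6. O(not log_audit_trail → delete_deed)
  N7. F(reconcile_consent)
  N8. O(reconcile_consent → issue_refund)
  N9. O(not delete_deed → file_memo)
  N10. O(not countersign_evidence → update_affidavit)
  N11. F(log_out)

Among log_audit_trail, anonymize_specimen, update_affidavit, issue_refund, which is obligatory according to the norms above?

Premises 1 and 2 cover both cases: O(anonymize_specimen → not unfreeze_account) and O(not anonymize_specimen → not unfreeze_account). Since anonymize_specimen ∨ not anonymize_specimen is a tautology, O(not unfreeze_account) follows.
The contrapositive of premise 5 (O(evacuate → unfreeze_account)) is O(not unfreeze_account → not evacuate), and O(not unfreeze_account) is already established, so O(not evacuate).
Premise 4 is O(file_memo → evacuate); contrapositively O(not evacuate → not file_memo). Since O(not evacuate) holds, K gives O(not file_memo).
The contrapositive of premise 9 (O(not delete_deed → file_memo)) is O(not file_memo → delete_deed), and O(not file_memo) is already established, so O(delete_deed).
The contrapositive of premise 3 (O(not update_affidavit → not delete_deed)) is O(delete_deed → update_affidavit), and O(delete_deed) is already established, so O(update_affidavit).
So O(update_affidavit) holds — update_affidavit is obligatory. None of the other listed options is made obligatory by any chain of premises.

update_affidavit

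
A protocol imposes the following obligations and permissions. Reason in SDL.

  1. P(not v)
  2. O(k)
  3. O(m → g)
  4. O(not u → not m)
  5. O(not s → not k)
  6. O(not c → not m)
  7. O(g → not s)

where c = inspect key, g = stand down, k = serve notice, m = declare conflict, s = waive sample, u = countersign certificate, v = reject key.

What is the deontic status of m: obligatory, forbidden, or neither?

Forbidden

Premise 2 gives O(k).
Premise 5, O(not s → not k), contraposes to O(k → s); with O(k) we get O(s).
Premise 7 is O(g → not s); contrapositively O(s → not g). Since O(s) holds, K gives O(not g).
Premise 3, O(m → g), contraposes to O(not g → not m); with O(not g) we get O(not m).
Premises 1, 4, 6 do not contribute to this derivation.
Thus O(not m), which is F(m): m is forbidden.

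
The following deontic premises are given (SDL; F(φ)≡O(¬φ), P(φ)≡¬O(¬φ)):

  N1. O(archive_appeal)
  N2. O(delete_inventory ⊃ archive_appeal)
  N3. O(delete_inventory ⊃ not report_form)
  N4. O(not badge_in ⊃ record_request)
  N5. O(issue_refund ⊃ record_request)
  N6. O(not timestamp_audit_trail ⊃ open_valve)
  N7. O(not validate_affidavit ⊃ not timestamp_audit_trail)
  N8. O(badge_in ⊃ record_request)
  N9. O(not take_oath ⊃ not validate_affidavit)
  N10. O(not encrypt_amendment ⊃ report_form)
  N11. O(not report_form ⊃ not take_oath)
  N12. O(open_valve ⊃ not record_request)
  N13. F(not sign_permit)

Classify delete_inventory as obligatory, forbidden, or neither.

Forbidden

Premises 8 and 4 are O(badge_in ⊃ record_request) and O(not badge_in ⊃ record_request); every ideal world satisfies badge_in or not badge_in, so in either case record_request holds — hence O(record_request).
Premise 12, O(open_valve ⊃ not record_request), contraposes to O(record_request ⊃ not open_valve); with O(record_request) we get O(not open_valve).
The contrapositive of premise 6 (O(not timestamp_audit_trail ⊃ open_valve)) is O(not open_valve ⊃ timestamp_audit_trail), and O(not open_valve) is already established, so O(timestamp_audit_trail).
Premise 7 is O(not validate_affidavit ⊃ not timestamp_audit_trail); contrapositively O(timestamp_audit_trail ⊃ validate_affidavit). Since O(timestamp_audit_trail) holds, K gives O(validate_affidavit).
Premise 9 is O(not take_oath ⊃ not validate_affidavit); contrapositively O(validate_affidavit ⊃ take_oath). Since O(validate_affidavit) holds, K gives O(take_oath).
Premise 11, O(not report_form ⊃ not take_oath), contraposes to O(take_oath ⊃ report_form); with O(take_oath) we get O(report_form).
Premise 3 is O(delete_inventory ⊃ not report_form); contrapositively O(report_form ⊃ not delete_inventory). Since O(report_form) holds, K gives O(not delete_inventory).
Premises 1, 2, 5, 10, 13 do not contribute to this derivation.
Thus O(not delete_inventory), which is F(delete_inventory): delete_inventory is forbidden.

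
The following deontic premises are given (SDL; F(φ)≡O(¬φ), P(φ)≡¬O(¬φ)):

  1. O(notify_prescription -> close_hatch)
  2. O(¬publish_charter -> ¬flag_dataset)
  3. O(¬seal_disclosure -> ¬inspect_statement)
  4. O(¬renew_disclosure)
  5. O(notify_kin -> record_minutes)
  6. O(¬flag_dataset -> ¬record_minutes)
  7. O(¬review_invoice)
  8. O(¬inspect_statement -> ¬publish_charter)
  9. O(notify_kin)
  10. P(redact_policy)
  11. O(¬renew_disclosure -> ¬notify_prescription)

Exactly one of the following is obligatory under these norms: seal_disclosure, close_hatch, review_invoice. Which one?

seal_disclosure

From premise 9 we have O(notify_kin).
From O(notify_kin) and premise 5, O(notify_kin -> record_minutes), we obtain O(record_minutes).
Premise 6 is O(¬flag_dataset -> ¬record_minutes); contrapositively O(record_minutes -> flag_dataset). Since O(record_minutes) holds, K gives O(flag_dataset).
Premise 2, O(¬publish_charter -> ¬flag_dataset), contraposes to O(flag_dataset -> publish_charter); with O(flag_dataset) we get O(publish_charter).
Premise 8 is O(¬inspect_statement -> ¬publish_charter); contrapositively O(publish_charter -> inspect_statement). Since O(publish_charter) holds, K gives O(inspect_statement).
Premise 3, O(¬seal_disclosure -> ¬inspect_statement), contraposes to O(inspect_statement -> seal_disclosure); with O(inspect_statement) we get O(seal_disclosure).
So O(seal_disclosure) holds — seal_disclosure is obligatory. None of the other listed options is made obligatory by any chain of premises.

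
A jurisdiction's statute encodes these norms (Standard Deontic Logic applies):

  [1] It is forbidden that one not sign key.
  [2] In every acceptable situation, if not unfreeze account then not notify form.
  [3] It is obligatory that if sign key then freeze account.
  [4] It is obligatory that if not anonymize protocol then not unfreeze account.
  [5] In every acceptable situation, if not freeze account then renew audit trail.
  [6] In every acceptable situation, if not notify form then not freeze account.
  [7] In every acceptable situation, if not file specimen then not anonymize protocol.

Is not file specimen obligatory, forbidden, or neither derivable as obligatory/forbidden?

Forbidden

F(¬sign_key) at premise 1 means O(sign_key).
From O(sign_key) and premise 3, O(sign_key → freeze_account), we obtain O(freeze_account).
The contrapositive of premise 6 (O(¬notify_form → ¬freeze_account)) is O(freeze_account → notify_form), and O(freeze_account) is already established, so O(notify_form).
Premise 2, O(¬unfreeze_account → ¬notify_form), contraposes to O(notify_form → unfreeze_account); with O(notify_form) we get O(unfreeze_account).
Premise 4 is O(¬anonymize_protocol → ¬unfreeze_account); contrapositively O(unfreeze_account → anonymize_protocol). Since O(unfreeze_account) holds, K gives O(anonymize_protocol).
Premise 7 is O(¬file_specimen → ¬anonymize_protocol); contrapositively O(anonymize_protocol → file_specimen). Since O(anonymize_protocol) holds, K gives O(file_specimen).
Premise 5 does not contribute to this derivation.
Thus O(file_specimen), which is F(¬file_specimen): ¬file_specimen is forbidden.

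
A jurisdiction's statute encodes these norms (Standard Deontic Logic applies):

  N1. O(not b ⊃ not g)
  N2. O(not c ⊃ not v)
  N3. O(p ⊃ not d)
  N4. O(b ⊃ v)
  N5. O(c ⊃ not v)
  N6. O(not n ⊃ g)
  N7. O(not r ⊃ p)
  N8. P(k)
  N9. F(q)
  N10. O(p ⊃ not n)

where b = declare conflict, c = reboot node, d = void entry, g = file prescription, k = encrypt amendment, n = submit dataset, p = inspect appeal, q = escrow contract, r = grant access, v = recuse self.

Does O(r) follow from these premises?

Premises 2 and 5 are O(not c ⊃ not v) and O(c ⊃ not v); every ideal world satisfies not c or c, so in either case not v holds — hence O(not v).
Premise 4 is O(b ⊃ v); contrapositively O(not v ⊃ not b). Since O(not v) holds, K gives O(not b).
From O(not b) and premise 1, O(not b ⊃ not g), we obtain O(not g).
Premise 6, O(not n ⊃ g), contraposes to O(not g ⊃ n); with O(not g) we get O(n).
The contrapositive of premise 10 (O(p ⊃ not n)) is O(n ⊃ not p), and O(n) is already established, so O(not p).
Premise 7 is O(not r ⊃ p); contrapositively O(not p ⊃ r). Since O(not p) holds, K gives O(r).
Premises 3, 8, 9 do not contribute to this derivation.
So O(r) follows.

Yes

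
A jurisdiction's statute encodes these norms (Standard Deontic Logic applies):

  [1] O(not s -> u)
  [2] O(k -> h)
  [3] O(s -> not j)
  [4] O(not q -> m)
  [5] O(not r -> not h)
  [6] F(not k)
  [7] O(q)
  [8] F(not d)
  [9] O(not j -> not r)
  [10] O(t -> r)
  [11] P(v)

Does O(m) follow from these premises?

No

Premise 4 is O(not q -> m), but O(not q) is not derivable from the premises, so it does not yield O(m).
No other premise forces O(m). An ideal world satisfying every premise can still have m false, so O(m) is not derivable.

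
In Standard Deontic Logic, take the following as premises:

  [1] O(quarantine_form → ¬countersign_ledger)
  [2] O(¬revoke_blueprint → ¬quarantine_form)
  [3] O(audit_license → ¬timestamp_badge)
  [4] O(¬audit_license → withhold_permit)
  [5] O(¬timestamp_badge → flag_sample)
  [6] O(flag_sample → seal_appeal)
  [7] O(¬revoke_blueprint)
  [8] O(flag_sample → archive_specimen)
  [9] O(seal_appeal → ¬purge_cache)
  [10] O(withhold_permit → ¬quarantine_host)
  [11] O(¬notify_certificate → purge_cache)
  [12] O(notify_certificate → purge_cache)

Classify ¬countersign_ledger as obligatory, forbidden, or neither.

Neither

Premise 1 is O(quarantine_form → ¬countersign_ledger), but O(quarantine_form) is not derivable from the premises, so it does not yield O(¬countersign_ledger).
No premise or chain of K-axiom applications forces O(¬countersign_ledger), and none forces O(countersign_ledger). So ¬countersign_ledger is neither obligatory nor forbidden under these norms.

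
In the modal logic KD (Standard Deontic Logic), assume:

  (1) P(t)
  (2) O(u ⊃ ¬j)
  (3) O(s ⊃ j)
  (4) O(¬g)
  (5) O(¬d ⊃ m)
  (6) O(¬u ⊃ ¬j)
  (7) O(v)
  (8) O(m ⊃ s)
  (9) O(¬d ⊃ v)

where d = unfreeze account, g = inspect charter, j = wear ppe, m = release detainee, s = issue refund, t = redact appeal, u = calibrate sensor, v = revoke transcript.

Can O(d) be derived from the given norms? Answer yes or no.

Yes

Premises 6 and 2 are O(¬u ⊃ ¬j) and O(u ⊃ ¬j); every ideal world satisfies ¬u or u, so in either case ¬j holds — hence O(¬j).
Premise 3, O(s ⊃ j), contraposes to O(¬j ⊃ ¬s); with O(¬j) we get O(¬s).
Premise 8, O(m ⊃ s), contraposes to O(¬s ⊃ ¬m); with O(¬s) we get O(¬m).
Premise 5 is O(¬d ⊃ m); contrapositively O(¬m ⊃ d). Since O(¬m) holds, K gives O(d).
Premises 1, 4, 7, 9 do not contribute to this derivation.
So O(d) follows.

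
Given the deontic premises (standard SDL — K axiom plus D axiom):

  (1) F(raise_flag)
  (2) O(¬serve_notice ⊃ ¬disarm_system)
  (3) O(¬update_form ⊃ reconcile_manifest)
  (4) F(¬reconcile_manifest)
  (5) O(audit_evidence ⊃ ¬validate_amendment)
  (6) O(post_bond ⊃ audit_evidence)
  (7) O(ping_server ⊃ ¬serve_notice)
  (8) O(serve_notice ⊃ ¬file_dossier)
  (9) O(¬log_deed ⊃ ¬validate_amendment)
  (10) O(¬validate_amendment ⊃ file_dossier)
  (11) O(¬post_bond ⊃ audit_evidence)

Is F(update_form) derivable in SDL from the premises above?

No

Premise 3 is O(¬update_form ⊃ reconcile_manifest); even if O(reconcile_manifest) held, inferring O(¬update_form) would be affirming the consequent — invalid.
No other premise forces O(¬update_form). An ideal world satisfying every premise can still have update_form true, so F(update_form) is not derivable.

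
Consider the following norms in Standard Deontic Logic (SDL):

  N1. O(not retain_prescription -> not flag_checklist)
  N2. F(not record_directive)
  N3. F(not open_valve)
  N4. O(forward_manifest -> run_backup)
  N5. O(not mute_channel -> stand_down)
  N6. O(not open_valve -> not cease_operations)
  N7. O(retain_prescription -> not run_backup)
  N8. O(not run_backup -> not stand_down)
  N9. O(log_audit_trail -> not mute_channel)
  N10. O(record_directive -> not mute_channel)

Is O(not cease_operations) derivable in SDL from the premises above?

Premise 6 is O(not open_valve -> not cease_operations), but O(not open_valve) is not derivable from the premises, so it does not yield O(not cease_operations).
No other premise forces O(not cease_operations). An ideal world satisfying every premise can still have not cease_operations false, so O(not cease_operations) is not derivable.

No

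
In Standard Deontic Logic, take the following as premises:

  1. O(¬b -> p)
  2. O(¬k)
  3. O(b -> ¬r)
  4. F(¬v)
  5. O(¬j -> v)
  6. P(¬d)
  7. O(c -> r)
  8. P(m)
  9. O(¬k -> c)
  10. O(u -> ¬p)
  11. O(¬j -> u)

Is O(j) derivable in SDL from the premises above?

From premise 2 we have O(¬k).
Premise 9 is O(¬k -> c); since O(¬k), deontic closure gives O(c).
With premise 7, O(c -> r), the K-axiom yields O(r).
Premise 3, O(b -> ¬r), contraposes to O(r -> ¬b); with O(r) we get O(¬b).
With premise 1, O(¬b -> p), the K-axiom yields O(p).
Premise 10 is O(u -> ¬p); contrapositively O(p -> ¬u). Since O(p) holds, K gives O(¬u).
The contrapositive of premise 11 (O(¬j -> u)) is O(¬u -> j), and O(¬u) is already established, so O(j).
Premises 4, 5, 6, 8 do not contribute to this derivation.
So O(j) follows.

Yes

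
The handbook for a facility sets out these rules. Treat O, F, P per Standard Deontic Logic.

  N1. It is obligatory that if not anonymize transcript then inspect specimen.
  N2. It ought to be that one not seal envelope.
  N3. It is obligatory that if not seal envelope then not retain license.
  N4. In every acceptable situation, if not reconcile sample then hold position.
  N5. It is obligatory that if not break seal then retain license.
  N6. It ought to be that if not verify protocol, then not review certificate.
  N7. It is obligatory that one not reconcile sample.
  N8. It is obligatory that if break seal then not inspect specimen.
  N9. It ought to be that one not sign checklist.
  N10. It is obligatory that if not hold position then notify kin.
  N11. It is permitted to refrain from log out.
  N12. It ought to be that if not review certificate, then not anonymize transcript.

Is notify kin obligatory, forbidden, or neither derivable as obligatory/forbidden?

Premise 10 is O(¬hold_position → notify_kin), but O(¬hold_position) is not derivable from the premises, so it does not yield O(notify_kin).
No premise or chain of K-axiom applications forces O(notify_kin), and none forces O(¬notify_kin). So notify_kin is neither obligatory nor forbidden under these norms.

Neither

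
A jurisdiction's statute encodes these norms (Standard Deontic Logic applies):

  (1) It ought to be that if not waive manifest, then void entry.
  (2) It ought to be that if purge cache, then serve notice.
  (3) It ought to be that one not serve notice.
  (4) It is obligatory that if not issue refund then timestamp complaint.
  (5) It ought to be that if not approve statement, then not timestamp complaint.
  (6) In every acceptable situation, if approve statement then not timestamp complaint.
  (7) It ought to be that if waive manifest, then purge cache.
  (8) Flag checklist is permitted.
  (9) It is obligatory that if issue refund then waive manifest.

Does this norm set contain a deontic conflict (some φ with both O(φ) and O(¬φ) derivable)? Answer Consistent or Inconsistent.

Inconsistent

Premises 6 and 5 cover both cases: O(approve_statement → ¬timestamp_complaint) and O(¬approve_statement → ¬timestamp_complaint). Since approve_statement ∨ ¬approve_statement is a tautology, O(¬timestamp_complaint) follows.
Premise 4, O(¬issue_refund → timestamp_complaint), contraposes to O(¬timestamp_complaint → issue_refund); with O(¬timestamp_complaint) we get O(issue_refund).
Premise 9 is O(issue_refund → waive_manifest); since O(issue_refund), deontic closure gives O(waive_manifest).
Applying K to premise 7 (O(waive_manifest → purge_cache)) and O(waive_manifest) yields O(purge_cache).
Premise 2 is O(purge_cache → serve_notice); since O(purge_cache), deontic closure gives O(serve_notice).
However, premise 3 gives O(¬serve_notice).
We now have both O(serve_notice) and O(¬serve_notice) — serve_notice is simultaneously obligatory and forbidden, violating the D-axiom.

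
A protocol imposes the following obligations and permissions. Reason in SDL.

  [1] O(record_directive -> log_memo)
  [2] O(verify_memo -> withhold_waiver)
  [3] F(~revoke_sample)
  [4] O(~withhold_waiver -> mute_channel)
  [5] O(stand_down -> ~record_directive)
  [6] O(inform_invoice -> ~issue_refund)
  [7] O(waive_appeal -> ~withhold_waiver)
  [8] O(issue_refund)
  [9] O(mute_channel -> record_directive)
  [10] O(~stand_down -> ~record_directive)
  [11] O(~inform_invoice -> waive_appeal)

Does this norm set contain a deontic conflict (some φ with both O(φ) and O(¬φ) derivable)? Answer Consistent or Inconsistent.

Inconsistent

By case analysis on stand_down: premise 5 gives O(stand_down -> ~record_directive) and premise 10 gives O(~stand_down -> ~record_directive), so O(~record_directive) either way.
Premise 9 is O(mute_channel -> record_directive); contrapositively O(~record_directive -> ~mute_channel). Since O(~record_directive) holds, K gives O(~mute_channel).
The contrapositive of premise 4 (O(~withhold_waiver -> mute_channel)) is O(~mute_channel -> withhold_waiver), and O(~mute_channel) is already established, so O(withhold_waiver).
Premise 7, O(waive_appeal -> ~withhold_waiver), contraposes to O(withhold_waiver -> ~waive_appeal); with O(withhold_waiver) we get O(~waive_appeal).
Premise 11 is O(~inform_invoice -> waive_appeal); contrapositively O(~waive_appeal -> inform_invoice). Since O(~waive_appeal) holds, K gives O(inform_invoice).
Applying K to premise 6 (O(inform_invoice -> ~issue_refund)) and O(inform_invoice) yields O(~issue_refund).
But premise 8 directly asserts O(issue_refund).
We now have both O(~issue_refund) and O(issue_refund) — issue_refund is simultaneously obligatory and forbidden, violating the D-axiom.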